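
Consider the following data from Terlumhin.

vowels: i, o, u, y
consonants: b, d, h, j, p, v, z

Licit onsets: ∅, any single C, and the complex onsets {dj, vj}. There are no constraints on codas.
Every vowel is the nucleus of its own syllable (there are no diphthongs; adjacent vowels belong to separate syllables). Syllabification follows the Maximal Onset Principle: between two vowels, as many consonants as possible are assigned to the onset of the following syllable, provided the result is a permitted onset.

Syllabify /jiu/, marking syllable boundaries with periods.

The vowels are i, u — 2 nuclei, so 2 syllables.
/i…u/ gap (V1→V2): no consonants, so the boundary falls immediately after /i/.

ji.u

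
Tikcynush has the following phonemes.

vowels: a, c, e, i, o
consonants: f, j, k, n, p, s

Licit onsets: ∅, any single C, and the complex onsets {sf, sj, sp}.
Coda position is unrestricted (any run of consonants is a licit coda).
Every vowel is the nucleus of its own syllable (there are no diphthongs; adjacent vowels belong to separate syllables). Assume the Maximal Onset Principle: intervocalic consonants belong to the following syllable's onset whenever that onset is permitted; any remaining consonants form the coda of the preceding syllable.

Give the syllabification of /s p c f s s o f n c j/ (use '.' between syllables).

The vowels are c, o, c — 3 nuclei, so 3 syllables.
V1 /c/ – V2 /o/: /fss/; trying suffixes from longest down, /s/ is the first permitted one, so coda /fs/ | onset /s/.
V2 /o/ – V3 /c/: /fn/; trying suffixes from longest down, /n/ is the first permitted one, so coda /f/ | onset /n/.

spcfs.sof.ncj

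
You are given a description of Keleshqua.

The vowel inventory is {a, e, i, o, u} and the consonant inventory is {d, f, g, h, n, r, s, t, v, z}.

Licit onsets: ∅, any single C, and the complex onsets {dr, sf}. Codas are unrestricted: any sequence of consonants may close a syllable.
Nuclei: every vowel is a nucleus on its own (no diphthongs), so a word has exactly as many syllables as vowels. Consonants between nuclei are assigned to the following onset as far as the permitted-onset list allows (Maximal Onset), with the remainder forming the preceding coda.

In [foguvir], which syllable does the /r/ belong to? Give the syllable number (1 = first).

Nuclei (vowels): o, u, i → 3 syllables.
Between /o/ (V1) and /u/ (V2): /g/ → onset of the next syllable (single consonants are always licit onsets).
Between /u/ (V2) and /i/ (V3): just /v/ — single C goes to the following onset.
So the parse is fo.gu.vir.
The /r/ is in the coda of syllable 3 (/vir/).

3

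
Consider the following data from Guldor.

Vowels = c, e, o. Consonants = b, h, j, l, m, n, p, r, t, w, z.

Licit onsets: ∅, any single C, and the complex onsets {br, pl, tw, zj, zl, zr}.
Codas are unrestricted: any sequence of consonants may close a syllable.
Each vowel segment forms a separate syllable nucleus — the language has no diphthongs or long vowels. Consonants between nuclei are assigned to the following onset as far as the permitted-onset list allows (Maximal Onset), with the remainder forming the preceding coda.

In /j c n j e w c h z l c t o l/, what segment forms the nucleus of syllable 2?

Nuclei (vowels): c, e, c, c, o → 5 syllables.
The second nucleus (vowel 2 from the left) is /e/.

e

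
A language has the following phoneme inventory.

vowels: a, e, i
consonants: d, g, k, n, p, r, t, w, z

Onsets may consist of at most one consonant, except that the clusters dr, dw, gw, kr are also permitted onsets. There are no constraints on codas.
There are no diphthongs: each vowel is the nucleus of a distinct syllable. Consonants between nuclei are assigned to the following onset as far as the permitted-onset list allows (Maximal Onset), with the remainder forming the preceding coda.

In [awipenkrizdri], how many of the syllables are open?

Vowels present: a, i, e, i, i; each is a nucleus, giving 5 syllables.
σ1/σ2 boundary: /w/ is a single consonant, so it becomes the next onset.
σ2/σ3 boundary: /p/ is a single consonant, so it becomes the next onset.
σ3/σ4 boundary: /nkr/; trying suffixes from longest down, /kr/ is the first permitted one, so coda /n/ | onset /kr/.
σ4/σ5 boundary: /zdr/ splits as /z/ + /dr/ (/dr/ is the longest suffix that is a licit onset).
Result: a.wi.pen.kriz.dri.
Classifying each syllable: /a/ (open), /wi/ (open), /pen/ (closed), /kriz/ (closed), /dri/ (open).
Open syllables: 3.

3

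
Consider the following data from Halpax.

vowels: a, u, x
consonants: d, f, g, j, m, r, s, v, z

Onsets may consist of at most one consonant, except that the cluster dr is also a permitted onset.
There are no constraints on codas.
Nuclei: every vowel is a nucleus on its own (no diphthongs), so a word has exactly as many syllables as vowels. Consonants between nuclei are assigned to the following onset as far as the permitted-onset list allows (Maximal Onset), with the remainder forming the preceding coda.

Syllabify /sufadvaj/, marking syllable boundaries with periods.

Vowels present: u, a, a; each is a nucleus, giving 3 syllables.
/u…a/ gap (V1→V2): /f/ → onset of the next syllable (single consonants are always licit onsets).
/a…a/ gap (V2→V3): /dv/ splits as /d/ + /v/ (/v/ is the longest suffix that is a licit onset).

su.fad.vaj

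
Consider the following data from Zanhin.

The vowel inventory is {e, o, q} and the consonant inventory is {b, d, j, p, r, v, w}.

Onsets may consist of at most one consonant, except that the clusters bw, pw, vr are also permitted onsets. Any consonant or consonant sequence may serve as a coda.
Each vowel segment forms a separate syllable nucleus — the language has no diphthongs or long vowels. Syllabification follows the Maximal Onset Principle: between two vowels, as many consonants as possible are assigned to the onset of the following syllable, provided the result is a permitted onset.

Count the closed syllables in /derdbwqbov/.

2

Vowels present: e, q, o; each is a nucleus, giving 3 syllables.
/e…q/ gap (V1→V2): /rdbw/; trying suffixes from longest down, /bw/ is the first permitted one, so coda /rd/ | onset /bw/.
/q…o/ gap (V2→V3): /b/ → onset of the next syllable (single consonants are always licit onsets).
So the parse is derd.bwq.bov.
Classifying each syllable: /derd/ (closed), /bwq/ (open), /bov/ (closed).
Closed syllables: 2.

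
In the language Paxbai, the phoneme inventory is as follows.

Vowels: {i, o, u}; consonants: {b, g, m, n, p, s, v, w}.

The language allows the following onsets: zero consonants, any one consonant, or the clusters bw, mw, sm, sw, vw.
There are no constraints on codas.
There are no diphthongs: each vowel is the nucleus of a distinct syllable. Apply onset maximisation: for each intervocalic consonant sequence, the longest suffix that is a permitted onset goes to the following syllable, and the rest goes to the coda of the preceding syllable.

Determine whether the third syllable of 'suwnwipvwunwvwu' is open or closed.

closed

Vowels present: u, i, u, u; each is a nucleus, giving 4 syllables.
Between /u/ (V1) and /i/ (V2): /wnw/ splits as /wn/ + /w/ (/w/ is the longest suffix that is a licit onset).
Between /i/ (V2) and /u/ (V3): /pvw/ splits as /p/ + /vw/ (/vw/ is the longest suffix that is a licit onset).
Between /u/ (V3) and /u/ (V4): cluster /nwvw/ — the longest permitted-onset suffix is /vw/; onset = /vw/, preceding coda = /nw/.
Syllabification: suwn.wip.vwunw.vwu.
Syllable 3 is /vwunw/ with coda /nw/, so it is closed.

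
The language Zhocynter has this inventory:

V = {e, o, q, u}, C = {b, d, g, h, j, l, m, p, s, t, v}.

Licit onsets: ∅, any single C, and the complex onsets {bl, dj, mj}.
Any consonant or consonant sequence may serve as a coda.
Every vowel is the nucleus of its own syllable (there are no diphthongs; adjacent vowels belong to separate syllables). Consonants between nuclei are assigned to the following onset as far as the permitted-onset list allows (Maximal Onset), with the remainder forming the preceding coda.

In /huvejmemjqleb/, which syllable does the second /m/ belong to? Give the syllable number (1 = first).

4

Vowels present: u, e, e, q, e; each is a nucleus, giving 5 syllables.
V1 /u/ – V2 /e/: /v/ → onset of the next syllable (single consonants are always licit onsets).
V2 /e/ – V3 /e/: /jm/; trying suffixes from longest down, /m/ is the first permitted one, so coda /j/ | onset /m/.
V3 /e/ – V4 /q/: /mj/ is a licit onset in full, so it all attaches to the next syllable.
V4 /q/ – V5 /e/: just /l/ — single C goes to the following onset.
Result: hu.vej.me.mjq.leb.
The second /m/ is in the onset of syllable 4 (/mjq/).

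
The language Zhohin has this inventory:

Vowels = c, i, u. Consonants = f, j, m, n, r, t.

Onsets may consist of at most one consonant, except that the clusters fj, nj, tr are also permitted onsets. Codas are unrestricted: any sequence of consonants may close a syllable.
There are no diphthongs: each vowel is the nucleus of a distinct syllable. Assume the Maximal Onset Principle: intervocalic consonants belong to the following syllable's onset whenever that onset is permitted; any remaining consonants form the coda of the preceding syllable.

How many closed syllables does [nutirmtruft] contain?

2

Vowels present: u, i, u; each is a nucleus, giving 3 syllables.
V1 /u/ – V2 /i/: just /t/ — single C goes to the following onset.
V2 /i/ – V3 /u/: /rmtr/ — longest licit onset from the right is /tr/, leaving /rm/ as coda.
So the parse is nu.tirm.truft.
Classifying each syllable: /nu/ (open), /tirm/ (closed), /truft/ (closed).
Closed syllables: 2.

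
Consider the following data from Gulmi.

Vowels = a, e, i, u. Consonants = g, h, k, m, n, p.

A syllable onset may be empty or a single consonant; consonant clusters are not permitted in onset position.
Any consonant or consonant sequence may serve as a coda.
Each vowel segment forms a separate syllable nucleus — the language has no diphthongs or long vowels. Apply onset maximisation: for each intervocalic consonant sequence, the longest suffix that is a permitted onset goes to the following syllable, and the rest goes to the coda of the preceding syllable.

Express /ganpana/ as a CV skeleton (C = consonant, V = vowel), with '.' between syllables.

The vowels are a, a, a — 3 nuclei, so 3 syllables.
/a…a/ gap (V1→V2): /np/ splits as /n/ + /p/ (/p/ is the longest suffix that is a licit onset).
/a…a/ gap (V2→V3): /n/ is a single consonant, so it becomes the next onset.
So the parse is gan.pa.na.
Mapping each syllable to C/V: /gan/ → CVC, /pa/ → CV, /na/ → CV.

CVC.CV.CV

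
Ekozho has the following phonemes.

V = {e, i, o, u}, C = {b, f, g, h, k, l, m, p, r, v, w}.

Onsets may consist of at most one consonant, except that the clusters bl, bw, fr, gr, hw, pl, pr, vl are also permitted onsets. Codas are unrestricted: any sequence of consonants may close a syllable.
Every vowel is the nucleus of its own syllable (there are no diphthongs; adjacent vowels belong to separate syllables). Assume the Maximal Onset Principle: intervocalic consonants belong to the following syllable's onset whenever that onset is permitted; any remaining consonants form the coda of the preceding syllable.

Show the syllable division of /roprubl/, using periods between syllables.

Vowels present: o, u; each is a nucleus, giving 2 syllables.
σ1/σ2 boundary: /pr/ — entire cluster is a permitted onset → onset /pr/, coda ∅.

ro.prubl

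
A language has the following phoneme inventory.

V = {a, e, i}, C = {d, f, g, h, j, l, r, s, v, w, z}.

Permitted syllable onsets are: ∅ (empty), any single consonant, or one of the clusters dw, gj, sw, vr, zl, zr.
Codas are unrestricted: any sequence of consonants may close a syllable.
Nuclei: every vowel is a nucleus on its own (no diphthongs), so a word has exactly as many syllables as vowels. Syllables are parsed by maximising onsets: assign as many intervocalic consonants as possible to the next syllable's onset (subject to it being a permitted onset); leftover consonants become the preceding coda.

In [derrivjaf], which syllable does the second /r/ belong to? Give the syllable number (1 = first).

2

Vowels present: e, i, a; each is a nucleus, giving 3 syllables.
/e…i/ gap (V1→V2): cluster /rr/ — the longest permitted-onset suffix is /r/; onset = /r/, preceding coda = /r/.
/i…a/ gap (V2→V3): cluster /vj/ — the longest permitted-onset suffix is /j/; onset = /j/, preceding coda = /v/.
So the parse is der.riv.jaf.
The second /r/ is in the onset of syllable 2 (/riv/).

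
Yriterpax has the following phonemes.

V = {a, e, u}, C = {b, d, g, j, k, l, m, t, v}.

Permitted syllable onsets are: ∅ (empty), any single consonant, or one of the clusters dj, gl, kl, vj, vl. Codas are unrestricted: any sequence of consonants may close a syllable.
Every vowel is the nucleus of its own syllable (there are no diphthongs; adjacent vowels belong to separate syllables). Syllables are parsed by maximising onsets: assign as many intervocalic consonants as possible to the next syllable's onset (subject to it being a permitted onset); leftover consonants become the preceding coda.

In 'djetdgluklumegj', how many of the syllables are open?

2

The vowels are e, u, u, e — 4 nuclei, so 4 syllables.
V1 /e/ – V2 /u/: /tdgl/ — longest licit onset from the right is /gl/, leaving /td/ as coda.
V2 /u/ – V3 /u/: cluster /kl/ — /kl/ is itself a permitted onset, so the whole cluster goes right; preceding coda = ∅.
V3 /u/ – V4 /e/: /m/ → onset of the next syllable (single consonants are always licit onsets).
So the parse is djetd.glu.klu.megj.
Classifying each syllable: /djetd/ (closed), /glu/ (open), /klu/ (open), /megj/ (closed).
Open syllables: 2.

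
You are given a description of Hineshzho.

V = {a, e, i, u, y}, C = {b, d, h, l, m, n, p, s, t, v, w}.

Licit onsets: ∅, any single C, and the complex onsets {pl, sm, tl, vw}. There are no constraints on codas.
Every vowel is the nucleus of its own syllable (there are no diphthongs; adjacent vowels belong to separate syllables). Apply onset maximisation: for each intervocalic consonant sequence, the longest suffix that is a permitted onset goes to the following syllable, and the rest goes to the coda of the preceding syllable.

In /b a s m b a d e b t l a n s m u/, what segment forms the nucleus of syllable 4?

a

Nuclei (vowels): a, a, e, a, u → 5 syllables.
The fourth nucleus (vowel 4 from the left) is /a/.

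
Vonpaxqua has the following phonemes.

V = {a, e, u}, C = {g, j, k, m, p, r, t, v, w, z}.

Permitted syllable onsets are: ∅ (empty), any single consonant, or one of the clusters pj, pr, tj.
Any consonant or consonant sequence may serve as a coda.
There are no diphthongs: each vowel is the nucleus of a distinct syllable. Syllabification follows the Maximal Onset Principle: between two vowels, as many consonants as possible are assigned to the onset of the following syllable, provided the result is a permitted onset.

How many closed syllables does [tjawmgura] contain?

1

Nuclei (vowels): a, u, a → 3 syllables.
Between /a/ (V1) and /u/ (V2): /wmg/ — longest licit onset from the right is /g/, leaving /wm/ as coda.
Between /u/ (V2) and /a/ (V3): /r/ is a single consonant, so it becomes the next onset.
Result: tjawm.gu.ra.
Classifying each syllable: /tjawm/ (closed), /gu/ (open), /ra/ (open).
Closed syllables: 1.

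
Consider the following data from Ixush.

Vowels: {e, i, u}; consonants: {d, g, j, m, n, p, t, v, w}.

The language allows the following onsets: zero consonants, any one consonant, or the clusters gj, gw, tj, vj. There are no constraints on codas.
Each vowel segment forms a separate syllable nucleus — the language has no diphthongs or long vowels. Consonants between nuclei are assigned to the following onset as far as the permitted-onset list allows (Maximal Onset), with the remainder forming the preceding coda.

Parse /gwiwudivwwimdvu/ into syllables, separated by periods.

The vowels are i, u, i, i, u — 5 nuclei, so 5 syllables.
Between /i/ (V1) and /u/ (V2): /w/ is a single consonant, so it becomes the next onset.
Between /u/ (V2) and /i/ (V3): just /d/ — single C goes to the following onset.
Between /i/ (V3) and /i/ (V4): /vww/; trying suffixes from longest down, /w/ is the first permitted one, so coda /vw/ | onset /w/.
Between /i/ (V4) and /u/ (V5): /mdv/ splits as /md/ + /v/ (/v/ is the longest suffix that is a licit onset).

gwi.wu.divw.wimd.vu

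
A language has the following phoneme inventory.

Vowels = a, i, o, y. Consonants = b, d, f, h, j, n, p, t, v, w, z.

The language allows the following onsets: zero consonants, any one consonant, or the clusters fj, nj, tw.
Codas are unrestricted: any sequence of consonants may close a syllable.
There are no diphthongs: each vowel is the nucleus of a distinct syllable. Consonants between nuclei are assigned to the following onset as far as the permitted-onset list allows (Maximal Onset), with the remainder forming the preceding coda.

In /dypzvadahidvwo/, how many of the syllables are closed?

Nuclei (vowels): y, a, a, i, o → 5 syllables.
V1 /y/ – V2 /a/: /pzv/ — longest licit onset from the right is /v/, leaving /pz/ as coda.
V2 /a/ – V3 /a/: /d/ is a single consonant, so it becomes the next onset.
V3 /a/ – V4 /i/: /h/ is a single consonant, so it becomes the next onset.
V4 /i/ – V5 /o/: /dvw/ — longest licit onset from the right is /w/, leaving /dv/ as coda.
Putting it together: dypz.va.da.hidv.wo.
Classifying each syllable: /dypz/ (closed), /va/ (open), /da/ (open), /hidv/ (closed), /wo/ (open).
Closed syllables: 2.

2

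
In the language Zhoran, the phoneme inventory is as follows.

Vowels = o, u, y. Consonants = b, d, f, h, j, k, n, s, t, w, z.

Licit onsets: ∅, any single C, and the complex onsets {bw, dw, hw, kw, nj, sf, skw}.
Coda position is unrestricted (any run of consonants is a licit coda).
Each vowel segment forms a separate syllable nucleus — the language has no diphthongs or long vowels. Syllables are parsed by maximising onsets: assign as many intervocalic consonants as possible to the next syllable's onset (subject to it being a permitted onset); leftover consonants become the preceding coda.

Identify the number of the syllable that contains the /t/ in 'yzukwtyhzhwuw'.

The vowels are y, u, y, u — 4 nuclei, so 4 syllables.
/y…u/ gap (V1→V2): /z/ → onset of the next syllable (single consonants are always licit onsets).
/u…y/ gap (V2→V3): /kwt/ splits as /kw/ + /t/ (/t/ is the longest suffix that is a licit onset).
/y…u/ gap (V3→V4): cluster /hzhw/ — the longest permitted-onset suffix is /hw/; onset = /hw/, preceding coda = /hz/.
So the parse is y.zukw.tyhz.hwuw.
The /t/ is in the onset of syllable 3 (/tyhz/).

3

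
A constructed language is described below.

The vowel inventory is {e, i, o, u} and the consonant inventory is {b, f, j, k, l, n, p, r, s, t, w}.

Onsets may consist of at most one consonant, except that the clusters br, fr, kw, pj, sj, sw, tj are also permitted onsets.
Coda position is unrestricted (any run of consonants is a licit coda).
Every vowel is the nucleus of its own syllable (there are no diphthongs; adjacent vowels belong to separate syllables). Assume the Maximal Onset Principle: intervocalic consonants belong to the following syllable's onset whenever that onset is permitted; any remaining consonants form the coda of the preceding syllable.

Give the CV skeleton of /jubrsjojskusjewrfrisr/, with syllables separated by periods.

Vowels present: u, o, u, e, i; each is a nucleus, giving 5 syllables.
V1 /u/ – V2 /o/: cluster /brsj/ — the longest permitted-onset suffix is /sj/; onset = /sj/, preceding coda = /br/.
V2 /o/ – V3 /u/: cluster /jsk/ — the longest permitted-onset suffix is /k/; onset = /k/, preceding coda = /js/.
V3 /u/ – V4 /e/: cluster /sj/ — /sj/ is itself a permitted onset, so the whole cluster goes right; preceding coda = ∅.
V4 /e/ – V5 /i/: /wrfr/; trying suffixes from longest down, /fr/ is the first permitted one, so coda /wr/ | onset /fr/.
Result: jubr.sjojs.ku.sjewr.frisr.
Mapping each syllable to C/V: /jubr/ → CVCC, /sjojs/ → CCVCC, /ku/ → CV, /sjewr/ → CCVCC, /frisr/ → CCVCC.

CVCC.CCVCC.CV.CCVCC.CCVCC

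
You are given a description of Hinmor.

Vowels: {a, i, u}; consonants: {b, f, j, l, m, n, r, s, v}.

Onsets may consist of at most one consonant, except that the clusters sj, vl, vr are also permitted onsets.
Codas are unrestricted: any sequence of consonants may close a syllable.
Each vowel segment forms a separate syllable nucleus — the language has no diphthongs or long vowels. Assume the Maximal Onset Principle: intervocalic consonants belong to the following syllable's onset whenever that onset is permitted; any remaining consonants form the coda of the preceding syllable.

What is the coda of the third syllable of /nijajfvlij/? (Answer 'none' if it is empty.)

j

Vowels present: i, a, i; each is a nucleus, giving 3 syllables.
V1 /i/ – V2 /a/: just /j/ — single C goes to the following onset.
V2 /a/ – V3 /i/: /jfvl/ — longest licit onset from the right is /vl/, leaving /jf/ as coda.
Putting it together: ni.jajf.vlij.
Syllable 3 is /vlij/: onset /vl/, nucleus /i/, coda /j/.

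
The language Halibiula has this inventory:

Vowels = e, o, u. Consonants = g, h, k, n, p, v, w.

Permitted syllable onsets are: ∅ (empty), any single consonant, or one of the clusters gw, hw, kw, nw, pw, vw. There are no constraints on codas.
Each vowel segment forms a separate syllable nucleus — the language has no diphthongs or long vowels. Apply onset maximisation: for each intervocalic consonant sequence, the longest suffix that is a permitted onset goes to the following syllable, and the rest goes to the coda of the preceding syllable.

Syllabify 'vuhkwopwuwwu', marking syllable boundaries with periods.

vuh.kwo.pwuw.wu

Nuclei (vowels): u, o, u, u → 4 syllables.
Between /u/ (V1) and /o/ (V2): /hkw/ splits as /h/ + /kw/ (/kw/ is the longest suffix that is a licit onset).
Between /o/ (V2) and /u/ (V3): cluster /pw/ — /pw/ is itself a permitted onset, so the whole cluster goes right; preceding coda = ∅.
Between /u/ (V3) and /u/ (V4): /ww/; trying suffixes from longest down, /w/ is the first permitted one, so coda /w/ | onset /w/.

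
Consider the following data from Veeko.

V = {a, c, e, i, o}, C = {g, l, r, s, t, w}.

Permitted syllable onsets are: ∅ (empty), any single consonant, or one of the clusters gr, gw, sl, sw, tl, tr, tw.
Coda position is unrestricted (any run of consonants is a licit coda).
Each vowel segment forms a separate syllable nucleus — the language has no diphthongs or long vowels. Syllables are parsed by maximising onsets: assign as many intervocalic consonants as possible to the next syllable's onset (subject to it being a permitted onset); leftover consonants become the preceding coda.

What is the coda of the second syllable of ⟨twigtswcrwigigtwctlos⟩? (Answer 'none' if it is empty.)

The vowels are i, c, i, i, c, o — 6 nuclei, so 6 syllables.
V1 /i/ – V2 /c/: /gtsw/; trying suffixes from longest down, /sw/ is the first permitted one, so coda /gt/ | onset /sw/.
V2 /c/ – V3 /i/: /rw/ splits as /r/ + /w/ (/w/ is the longest suffix that is a licit onset).
V3 /i/ – V4 /i/: just /g/ — single C goes to the following onset.
V4 /i/ – V5 /c/: /gtw/; trying suffixes from longest down, /tw/ is the first permitted one, so coda /g/ | onset /tw/.
V5 /c/ – V6 /o/: cluster /tl/ — /tl/ is itself a permitted onset, so the whole cluster goes right; preceding coda = ∅.
Result: twigt.swcr.wi.gig.twc.tlos.
Syllable 2 is /swcr/: onset /sw/, nucleus /c/, coda /r/.

r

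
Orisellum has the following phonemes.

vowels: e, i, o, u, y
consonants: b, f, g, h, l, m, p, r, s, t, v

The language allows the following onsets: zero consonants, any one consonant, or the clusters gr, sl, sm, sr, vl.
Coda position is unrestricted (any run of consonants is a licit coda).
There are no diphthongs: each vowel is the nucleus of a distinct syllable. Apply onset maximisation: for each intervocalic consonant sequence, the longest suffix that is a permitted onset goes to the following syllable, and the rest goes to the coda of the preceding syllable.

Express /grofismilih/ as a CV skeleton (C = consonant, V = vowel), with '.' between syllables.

Vowels present: o, i, i, i; each is a nucleus, giving 4 syllables.
V1 /o/ – V2 /i/: /f/ → onset of the next syllable (single consonants are always licit onsets).
V2 /i/ – V3 /i/: cluster /sm/ — /sm/ is itself a permitted onset, so the whole cluster goes right; preceding coda = ∅.
V3 /i/ – V4 /i/: just /l/ — single C goes to the following onset.
Result: gro.fi.smi.lih.
Mapping each syllable to C/V: /gro/ → CCV, /fi/ → CV, /smi/ → CCV, /lih/ → CVC.

CCV.CV.CCV.CVC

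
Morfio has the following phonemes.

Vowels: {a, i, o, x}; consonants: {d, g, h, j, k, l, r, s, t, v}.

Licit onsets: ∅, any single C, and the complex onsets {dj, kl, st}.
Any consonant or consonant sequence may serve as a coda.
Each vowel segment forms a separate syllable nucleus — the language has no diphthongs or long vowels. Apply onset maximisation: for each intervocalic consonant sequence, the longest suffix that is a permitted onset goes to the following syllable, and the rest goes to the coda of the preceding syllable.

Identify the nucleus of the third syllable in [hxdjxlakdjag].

Vowels present: x, x, a, a; each is a nucleus, giving 4 syllables.
The third nucleus (vowel 3 from the left) is /a/.

a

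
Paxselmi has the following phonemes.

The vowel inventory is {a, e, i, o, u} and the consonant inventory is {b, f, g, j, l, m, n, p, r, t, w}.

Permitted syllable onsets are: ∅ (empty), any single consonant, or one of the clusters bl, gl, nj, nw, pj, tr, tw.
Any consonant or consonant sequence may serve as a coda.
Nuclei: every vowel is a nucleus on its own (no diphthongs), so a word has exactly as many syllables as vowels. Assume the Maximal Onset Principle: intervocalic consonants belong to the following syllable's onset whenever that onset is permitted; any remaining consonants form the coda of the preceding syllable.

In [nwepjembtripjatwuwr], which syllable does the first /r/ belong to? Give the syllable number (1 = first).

3

Vowels present: e, e, i, a, u; each is a nucleus, giving 5 syllables.
Between /e/ (V1) and /e/ (V2): cluster /pj/ — /pj/ is itself a permitted onset, so the whole cluster goes right; preceding coda = ∅.
Between /e/ (V2) and /i/ (V3): /mbtr/ splits as /mb/ + /tr/ (/tr/ is the longest suffix that is a licit onset).
Between /i/ (V3) and /a/ (V4): /pj/ — entire cluster is a permitted onset → onset /pj/, coda ∅.
Between /a/ (V4) and /u/ (V5): cluster /tw/ — /tw/ is itself a permitted onset, so the whole cluster goes right; preceding coda = ∅.
Result: nwe.pjemb.tri.pja.twuwr.
The first /r/ is in the onset of syllable 3 (/tri/).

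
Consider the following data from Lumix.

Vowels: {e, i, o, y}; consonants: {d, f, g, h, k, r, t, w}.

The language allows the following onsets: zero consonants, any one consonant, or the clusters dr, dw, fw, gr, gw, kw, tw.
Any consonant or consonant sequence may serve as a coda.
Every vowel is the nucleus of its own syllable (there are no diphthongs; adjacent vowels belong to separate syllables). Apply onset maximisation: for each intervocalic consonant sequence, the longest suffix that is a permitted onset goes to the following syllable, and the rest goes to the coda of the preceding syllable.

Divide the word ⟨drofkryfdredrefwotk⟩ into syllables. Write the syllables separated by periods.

drofk.ryf.dre.dre.fwotk

Nuclei (vowels): o, y, e, e, o → 5 syllables.
/o…y/ gap (V1→V2): /fkr/ splits as /fk/ + /r/ (/r/ is the longest suffix that is a licit onset).
/y…e/ gap (V2→V3): /fdr/ — longest licit onset from the right is /dr/, leaving /f/ as coda.
/e…e/ gap (V3→V4): /dr/ is a licit onset in full, so it all attaches to the next syllable.
/e…o/ gap (V4→V5): cluster /fw/ — /fw/ is itself a permitted onset, so the whole cluster goes right; preceding coda = ∅.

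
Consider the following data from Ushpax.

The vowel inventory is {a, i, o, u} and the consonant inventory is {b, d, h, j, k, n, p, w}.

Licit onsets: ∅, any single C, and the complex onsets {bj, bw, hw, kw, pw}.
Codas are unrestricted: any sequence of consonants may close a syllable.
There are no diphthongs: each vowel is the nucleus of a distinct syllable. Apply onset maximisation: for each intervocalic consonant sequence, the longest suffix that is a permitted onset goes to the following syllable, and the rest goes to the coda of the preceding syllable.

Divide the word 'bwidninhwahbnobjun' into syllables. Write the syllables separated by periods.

bwid.nin.hwahb.no.bjun

The vowels are i, i, a, o, u — 5 nuclei, so 5 syllables.
/i…i/ gap (V1→V2): cluster /dn/ — the longest permitted-onset suffix is /n/; onset = /n/, preceding coda = /d/.
/i…a/ gap (V2→V3): /nhw/; trying suffixes from longest down, /hw/ is the first permitted one, so coda /n/ | onset /hw/.
/a…o/ gap (V3→V4): /hbn/ — longest licit onset from the right is /n/, leaving /hb/ as coda.
/o…u/ gap (V4→V5): cluster /bj/ — /bj/ is itself a permitted onset, so the whole cluster goes right; preceding coda = ∅.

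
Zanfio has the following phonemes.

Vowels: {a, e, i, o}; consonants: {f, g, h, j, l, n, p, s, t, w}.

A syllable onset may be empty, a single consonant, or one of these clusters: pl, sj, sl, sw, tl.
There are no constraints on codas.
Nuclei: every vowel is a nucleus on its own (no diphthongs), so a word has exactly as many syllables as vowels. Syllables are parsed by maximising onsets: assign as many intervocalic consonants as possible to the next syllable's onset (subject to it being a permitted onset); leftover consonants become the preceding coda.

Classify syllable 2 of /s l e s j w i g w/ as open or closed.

closed

Nuclei (vowels): e, i → 2 syllables.
Between /e/ (V1) and /i/ (V2): /sjw/ splits as /sj/ + /w/ (/w/ is the longest suffix that is a licit onset).
Putting it together: slesj.wigw.
Syllable 2 is /wigw/ with coda /gw/, so it is closed.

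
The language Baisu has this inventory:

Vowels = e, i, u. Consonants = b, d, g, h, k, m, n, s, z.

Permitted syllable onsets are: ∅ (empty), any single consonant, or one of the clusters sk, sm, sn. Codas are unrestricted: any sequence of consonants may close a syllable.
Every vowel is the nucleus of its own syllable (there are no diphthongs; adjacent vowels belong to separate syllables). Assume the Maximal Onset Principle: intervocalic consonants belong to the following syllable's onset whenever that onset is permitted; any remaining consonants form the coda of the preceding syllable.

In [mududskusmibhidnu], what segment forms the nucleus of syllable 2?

Vowels present: u, u, u, i, i, u; each is a nucleus, giving 6 syllables.
The second nucleus (vowel 2 from the left) is /u/.

u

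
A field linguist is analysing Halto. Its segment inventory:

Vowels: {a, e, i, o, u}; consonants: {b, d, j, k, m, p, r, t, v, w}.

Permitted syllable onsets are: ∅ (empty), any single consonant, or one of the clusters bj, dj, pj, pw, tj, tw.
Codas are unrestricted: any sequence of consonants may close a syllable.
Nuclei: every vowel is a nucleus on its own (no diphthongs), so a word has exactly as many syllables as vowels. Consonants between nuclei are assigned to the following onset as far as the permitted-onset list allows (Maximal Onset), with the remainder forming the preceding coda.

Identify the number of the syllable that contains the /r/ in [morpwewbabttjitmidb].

1

Vowels present: o, e, a, i, i; each is a nucleus, giving 5 syllables.
/o…e/ gap (V1→V2): /rpw/; trying suffixes from longest down, /pw/ is the first permitted one, so coda /r/ | onset /pw/.
/e…a/ gap (V2→V3): cluster /wb/ — the longest permitted-onset suffix is /b/; onset = /b/, preceding coda = /w/.
/a…i/ gap (V3→V4): /bttj/ splits as /bt/ + /tj/ (/tj/ is the longest suffix that is a licit onset).
/i…i/ gap (V4→V5): /tm/ — longest licit onset from the right is /m/, leaving /t/ as coda.
Result: mor.pwew.babt.tjit.midb.
The /r/ is in the coda of syllable 1 (/mor/).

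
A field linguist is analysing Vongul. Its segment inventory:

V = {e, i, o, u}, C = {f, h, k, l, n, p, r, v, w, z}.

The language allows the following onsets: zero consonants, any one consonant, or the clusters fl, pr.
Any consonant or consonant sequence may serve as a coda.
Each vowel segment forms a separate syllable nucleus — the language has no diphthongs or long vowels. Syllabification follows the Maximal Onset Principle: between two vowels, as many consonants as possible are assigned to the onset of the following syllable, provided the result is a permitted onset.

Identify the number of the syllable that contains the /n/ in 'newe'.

1

Vowels present: e, e; each is a nucleus, giving 2 syllables.
V1 /e/ – V2 /e/: just /w/ — single C goes to the following onset.
So the parse is ne.we.
The /n/ is in the onset of syllable 1 (/ne/).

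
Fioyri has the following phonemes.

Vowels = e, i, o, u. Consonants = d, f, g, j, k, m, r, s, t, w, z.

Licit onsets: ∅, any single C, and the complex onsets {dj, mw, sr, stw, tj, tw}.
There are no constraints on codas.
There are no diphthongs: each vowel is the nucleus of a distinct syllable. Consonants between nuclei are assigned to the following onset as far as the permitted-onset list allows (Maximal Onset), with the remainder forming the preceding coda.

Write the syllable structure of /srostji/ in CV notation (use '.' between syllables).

CCVC.CCV

The vowels are o, i — 2 nuclei, so 2 syllables.
Between /o/ (V1) and /i/ (V2): /stj/ — longest licit onset from the right is /tj/, leaving /s/ as coda.
Result: sros.tji.
Mapping each syllable to C/V: /sros/ → CCVC, /tji/ → CCV.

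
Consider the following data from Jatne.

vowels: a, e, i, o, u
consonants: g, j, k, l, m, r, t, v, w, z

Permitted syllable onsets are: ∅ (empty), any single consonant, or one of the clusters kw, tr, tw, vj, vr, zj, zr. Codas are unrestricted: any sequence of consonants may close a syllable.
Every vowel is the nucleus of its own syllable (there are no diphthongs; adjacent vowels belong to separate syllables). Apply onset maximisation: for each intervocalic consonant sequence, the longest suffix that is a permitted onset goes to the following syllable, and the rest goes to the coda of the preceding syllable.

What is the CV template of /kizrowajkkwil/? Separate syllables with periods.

The vowels are i, o, a, i — 4 nuclei, so 4 syllables.
/i…o/ gap (V1→V2): cluster /zr/ — /zr/ is itself a permitted onset, so the whole cluster goes right; preceding coda = ∅.
/o…a/ gap (V2→V3): /w/ is a single consonant, so it becomes the next onset.
/a…i/ gap (V3→V4): /jkkw/ splits as /jk/ + /kw/ (/kw/ is the longest suffix that is a licit onset).
Result: ki.zro.wajk.kwil.
Mapping each syllable to C/V: /ki/ → CV, /zro/ → CCV, /wajk/ → CVCC, /kwil/ → CCVC.

CV.CCV.CVCC.CCVC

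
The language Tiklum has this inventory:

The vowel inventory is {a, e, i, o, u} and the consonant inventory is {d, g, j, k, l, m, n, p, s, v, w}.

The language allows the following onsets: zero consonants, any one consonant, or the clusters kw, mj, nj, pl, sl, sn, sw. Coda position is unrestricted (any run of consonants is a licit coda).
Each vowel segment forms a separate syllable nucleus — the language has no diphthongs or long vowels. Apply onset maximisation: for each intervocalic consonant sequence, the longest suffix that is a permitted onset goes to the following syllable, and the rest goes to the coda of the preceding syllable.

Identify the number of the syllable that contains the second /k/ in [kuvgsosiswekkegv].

4

The vowels are u, o, i, e, e — 5 nuclei, so 5 syllables.
Between /u/ (V1) and /o/ (V2): cluster /vgs/ — the longest permitted-onset suffix is /s/; onset = /s/, preceding coda = /vg/.
Between /o/ (V2) and /i/ (V3): /s/ is a single consonant, so it becomes the next onset.
Between /i/ (V3) and /e/ (V4): cluster /sw/ — /sw/ is itself a permitted onset, so the whole cluster goes right; preceding coda = ∅.
Between /e/ (V4) and /e/ (V5): /kk/ splits as /k/ + /k/ (/k/ is the longest suffix that is a licit onset).
So the parse is kuvg.so.si.swek.kegv.
The second /k/ is in the coda of syllable 4 (/swek/).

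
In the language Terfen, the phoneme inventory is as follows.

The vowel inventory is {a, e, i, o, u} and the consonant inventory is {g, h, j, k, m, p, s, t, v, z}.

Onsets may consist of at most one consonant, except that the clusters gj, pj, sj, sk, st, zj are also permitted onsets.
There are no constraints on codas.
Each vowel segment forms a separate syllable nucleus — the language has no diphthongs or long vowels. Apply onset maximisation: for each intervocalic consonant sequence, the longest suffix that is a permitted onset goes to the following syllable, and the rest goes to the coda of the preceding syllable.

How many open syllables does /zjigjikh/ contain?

Nuclei (vowels): i, i → 2 syllables.
Between /i/ (V1) and /i/ (V2): cluster /gj/ — /gj/ is itself a permitted onset, so the whole cluster goes right; preceding coda = ∅.
So the parse is zji.gjikh.
Classifying each syllable: /zji/ (open), /gjikh/ (closed).
Open syllables: 1.

1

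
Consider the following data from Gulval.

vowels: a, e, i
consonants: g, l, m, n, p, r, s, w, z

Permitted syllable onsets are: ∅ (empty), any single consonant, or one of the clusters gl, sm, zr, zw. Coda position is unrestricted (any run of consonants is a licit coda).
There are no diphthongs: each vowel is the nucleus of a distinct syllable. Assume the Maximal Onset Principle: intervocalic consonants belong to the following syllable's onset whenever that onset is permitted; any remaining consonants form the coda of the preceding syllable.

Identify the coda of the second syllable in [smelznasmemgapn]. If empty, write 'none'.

Vowels present: e, a, e, a; each is a nucleus, giving 4 syllables.
σ1/σ2 boundary: /lzn/; trying suffixes from longest down, /n/ is the first permitted one, so coda /lz/ | onset /n/.
σ2/σ3 boundary: cluster /sm/ — /sm/ is itself a permitted onset, so the whole cluster goes right; preceding coda = ∅.
σ3/σ4 boundary: /mg/; trying suffixes from longest down, /g/ is the first permitted one, so coda /m/ | onset /g/.
Putting it together: smelz.na.smem.gapn.
Syllable 2 is /na/: onset /n/, nucleus /a/, coda ∅.

none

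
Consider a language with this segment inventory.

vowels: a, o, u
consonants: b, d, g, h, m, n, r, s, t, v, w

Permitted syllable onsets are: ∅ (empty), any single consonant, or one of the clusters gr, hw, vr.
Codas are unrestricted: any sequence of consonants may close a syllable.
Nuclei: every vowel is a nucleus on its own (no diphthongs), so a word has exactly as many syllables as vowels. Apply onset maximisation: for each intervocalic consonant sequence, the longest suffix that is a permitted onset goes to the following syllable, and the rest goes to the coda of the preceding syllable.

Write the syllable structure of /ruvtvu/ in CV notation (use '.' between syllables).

Vowels present: u, u; each is a nucleus, giving 2 syllables.
σ1/σ2 boundary: /vtv/ splits as /vt/ + /v/ (/v/ is the longest suffix that is a licit onset).
Putting it together: ruvt.vu.
Mapping each syllable to C/V: /ruvt/ → CVCC, /vu/ → CV.

CVCC.CV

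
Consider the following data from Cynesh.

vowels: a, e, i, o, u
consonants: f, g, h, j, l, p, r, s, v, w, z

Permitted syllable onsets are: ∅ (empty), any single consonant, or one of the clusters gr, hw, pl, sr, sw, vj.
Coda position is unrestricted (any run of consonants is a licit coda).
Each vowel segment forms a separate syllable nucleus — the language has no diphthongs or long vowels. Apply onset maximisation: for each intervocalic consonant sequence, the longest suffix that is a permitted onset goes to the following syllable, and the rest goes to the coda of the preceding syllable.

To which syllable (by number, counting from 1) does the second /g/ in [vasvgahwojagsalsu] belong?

4

Vowels present: a, a, o, a, a, u; each is a nucleus, giving 6 syllables.
Between /a/ (V1) and /a/ (V2): cluster /svg/ — the longest permitted-onset suffix is /g/; onset = /g/, preceding coda = /sv/.
Between /a/ (V2) and /o/ (V3): cluster /hw/ — /hw/ is itself a permitted onset, so the whole cluster goes right; preceding coda = ∅.
Between /o/ (V3) and /a/ (V4): /j/ is a single consonant, so it becomes the next onset.
Between /a/ (V4) and /a/ (V5): /gs/ splits as /g/ + /s/ (/s/ is the longest suffix that is a licit onset).
Between /a/ (V5) and /u/ (V6): /ls/ — longest licit onset from the right is /s/, leaving /l/ as coda.
Result: vasv.ga.hwo.jag.sal.su.
The second /g/ is in the coda of syllable 4 (/jag/).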